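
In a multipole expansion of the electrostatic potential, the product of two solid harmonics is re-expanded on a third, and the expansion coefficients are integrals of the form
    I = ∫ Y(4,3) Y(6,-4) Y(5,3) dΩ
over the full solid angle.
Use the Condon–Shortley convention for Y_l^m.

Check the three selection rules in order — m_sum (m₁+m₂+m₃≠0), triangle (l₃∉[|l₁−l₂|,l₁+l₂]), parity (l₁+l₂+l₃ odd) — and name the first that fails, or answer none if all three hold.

m_sum

azimuthal sum: 3 − 4 + 3 = 2  ✗
2 ≤ 5 ≤ 10 (triangle on l)
L = 4 + 6 + 5 = 15 (odd)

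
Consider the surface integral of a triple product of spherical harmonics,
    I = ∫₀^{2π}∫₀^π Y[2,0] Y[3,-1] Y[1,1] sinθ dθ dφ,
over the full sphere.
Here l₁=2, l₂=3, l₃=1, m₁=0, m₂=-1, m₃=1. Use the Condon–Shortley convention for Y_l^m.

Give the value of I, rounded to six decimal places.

m-sum 0 ✓  L=6 even ✓  1≤1≤5 ✓
Π(2lᵢ+1) = 5×7×3 = 105
triangle coeff Δ(2,3,1) = 1/105
Σ_t [2,2]: t=2:+1/4 = 1/4
(3j)²=3/35 [(2 3 1; 0 0 0)], sign=-1
Σ_t [2,2]: t=2:+1/8 = 1/8
(3j)²=2/35 [(2 3 1; 0 -1 1)], sign=+1
⇒ 4πI² = 18/35
I = (-1)√(18/35/(4π)) = -0.20230066

-0.202301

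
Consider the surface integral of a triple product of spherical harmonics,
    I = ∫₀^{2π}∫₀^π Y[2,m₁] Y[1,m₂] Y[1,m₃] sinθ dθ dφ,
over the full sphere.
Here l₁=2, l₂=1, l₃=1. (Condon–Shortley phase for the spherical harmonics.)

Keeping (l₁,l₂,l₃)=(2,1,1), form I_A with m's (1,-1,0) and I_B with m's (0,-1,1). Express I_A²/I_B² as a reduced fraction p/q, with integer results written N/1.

3/1

l's match ⇒ only the (l;m) 3-j factors differ between A and B.
A: triangle coeff Δ(2,1,1) = 1/30; Σ_t [0,0]: t=0:+1/2 = 1/2; (3j)²=1/10 [(2 1 1; 1 -1 0)], sign=-1
B: triangle coeff Δ(2,1,1) = 1/30; Σ_t [0,0]: t=0:+1/4 = 1/4; (3j)²=1/30 [(2 1 1; 0 -1 1)], sign=+1
I_A²/I_B² = (1/10)/(1/30) = 3/1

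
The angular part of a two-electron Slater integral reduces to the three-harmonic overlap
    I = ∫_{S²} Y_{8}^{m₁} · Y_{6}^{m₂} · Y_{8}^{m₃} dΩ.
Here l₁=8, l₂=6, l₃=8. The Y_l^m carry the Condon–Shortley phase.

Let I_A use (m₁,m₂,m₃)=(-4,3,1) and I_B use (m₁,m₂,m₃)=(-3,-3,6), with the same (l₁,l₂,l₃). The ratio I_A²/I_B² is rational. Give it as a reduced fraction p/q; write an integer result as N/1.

Same 8,6,8: normalisation and zero-m 3j drop out of the ratio.
A: Δ: 6! 10! 6! / 23! → 1/13742520792; sum: t=3:−1/9405849600 t=4:+1/464486400 t=5:−1/174182400 t=6:+1/447897600 = -11/7524679680; 3j²(8 6 8; -4 3 1) = Δ·Π!·Σ² = 1375/193154  (sign +1)
B: Δ: 6! 10! 6! / 23! → 1/13742520792; sum: t=1:−1/20901888000 t=2:+1/2090188800 t=3:−1/2090188800 = -1/20901888000; 3j²(8 6 8; -3 -3 6) = Δ·Π!·Σ² = 9/29716  (sign -1)
I_A²/I_B² = (1375/193154)/(9/29716) = 2750/117

2750/117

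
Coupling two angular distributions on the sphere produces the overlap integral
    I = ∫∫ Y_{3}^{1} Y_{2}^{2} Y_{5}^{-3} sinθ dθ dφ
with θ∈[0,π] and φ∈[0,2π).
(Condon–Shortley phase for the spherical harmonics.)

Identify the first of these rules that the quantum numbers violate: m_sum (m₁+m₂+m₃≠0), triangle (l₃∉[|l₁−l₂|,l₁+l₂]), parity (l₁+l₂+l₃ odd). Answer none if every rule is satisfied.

none

Σmᵢ = 0  ✓
l₃∈[|l₁−l₂|,l₁+l₂]=[1,5], have l₃=5  ✓
Σlᵢ = 10 ⇒ even  ✓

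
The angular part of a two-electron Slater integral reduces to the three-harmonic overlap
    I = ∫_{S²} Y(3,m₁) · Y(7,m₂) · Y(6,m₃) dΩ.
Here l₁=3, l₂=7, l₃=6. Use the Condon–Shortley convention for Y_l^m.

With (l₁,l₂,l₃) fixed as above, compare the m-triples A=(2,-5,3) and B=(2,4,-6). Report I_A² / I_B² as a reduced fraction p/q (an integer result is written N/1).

125/44

l's match ⇒ only the (l;m) 3-j factors differ between A and B.
A: triangle coeff Δ(3,7,6) = 1/2042040; Σ_t [0,1]: t=0:+1/1935360 t=1:−1/4354560 = 1/3483648; (3j)²=125/12376 [(3 7 6; 2 -5 3)], sign=-1
B: triangle coeff Δ(3,7,6) = 1/2042040; Σ_t [1,1]: t=1:−1/43545600 = -1/43545600; (3j)²=11/3094 [(3 7 6; 2 4 -6)], sign=-1
I_A²/I_B² = (125/12376)/(11/3094) = 125/44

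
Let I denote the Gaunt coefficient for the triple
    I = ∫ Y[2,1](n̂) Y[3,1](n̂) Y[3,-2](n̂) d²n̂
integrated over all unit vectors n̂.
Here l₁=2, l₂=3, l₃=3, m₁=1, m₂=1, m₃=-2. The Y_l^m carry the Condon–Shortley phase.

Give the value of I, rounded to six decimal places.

Checks pass: Σm=0; 8 even; l₃=3∈[1,5].
(2·2+1)(2·3+1)(2·3+1) = 245
Δ: 2! 2! 4! / 9! → 1/3780
sum: t=0:+1/24 t=1:−1/4 t=2:+1/24 = -1/6
3j²(2 3 3; 0 0 0) = Δ·Π!·Σ² = 4/105  (sign +1)
sum: t=0:+1/48 t=1:−1/12 = -1/16
3j²(2 3 3; 1 1 -2) = Δ·Π!·Σ² = 1/28  (sign +1)
combine: 4πI² = 245·4/105·1/28 = 1/3
take √, sign +1: I = 0.16286750

0.162868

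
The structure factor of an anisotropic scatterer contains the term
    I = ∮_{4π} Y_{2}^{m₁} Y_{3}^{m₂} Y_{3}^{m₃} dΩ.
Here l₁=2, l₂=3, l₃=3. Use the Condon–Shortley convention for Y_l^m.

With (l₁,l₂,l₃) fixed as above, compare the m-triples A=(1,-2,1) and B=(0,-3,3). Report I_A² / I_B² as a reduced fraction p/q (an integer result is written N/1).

3/5

l's match ⇒ only the (l;m) 3-j factors differ between A and B.
A: triangle coeff Δ(2,3,3) = 1/3780; Σ_t [0,1]: t=0:+1/12 t=1:−1/48 = 1/16; (3j)²=1/28 [(2 3 3; 1 -2 1)], sign=+1
B: triangle coeff Δ(2,3,3) = 1/3780; Σ_t [0,0]: t=0:+1/96 = 1/96; (3j)²=5/84 [(2 3 3; 0 -3 3)], sign=+1
I_A²/I_B² = (1/28)/(5/84) = 3/5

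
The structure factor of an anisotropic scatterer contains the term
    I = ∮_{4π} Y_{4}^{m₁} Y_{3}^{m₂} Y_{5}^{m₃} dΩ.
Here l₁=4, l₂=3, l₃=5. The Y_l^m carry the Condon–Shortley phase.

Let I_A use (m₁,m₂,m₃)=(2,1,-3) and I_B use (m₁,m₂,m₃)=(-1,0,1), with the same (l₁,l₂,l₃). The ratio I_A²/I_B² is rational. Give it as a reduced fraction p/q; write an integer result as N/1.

l's match ⇒ only the (l;m) 3-j factors differ between A and B.
A: triangle coeff Δ(4,3,5) = 1/180180; Σ_t [0,2]: t=0:+1/2304 t=1:−1/720 t=2:+1/5760 = -1/1280; (3j)²=27/1430 [(4 3 5; 2 1 -3)], sign=-1
B: triangle coeff Δ(4,3,5) = 1/180180; Σ_t [0,2]: t=0:+1/1440 t=1:−1/192 t=2:+1/432 = -19/8640; (3j)²=361/30030 [(4 3 5; -1 0 1)], sign=-1
I_A²/I_B² = (27/1430)/(361/30030) = 567/361

567/361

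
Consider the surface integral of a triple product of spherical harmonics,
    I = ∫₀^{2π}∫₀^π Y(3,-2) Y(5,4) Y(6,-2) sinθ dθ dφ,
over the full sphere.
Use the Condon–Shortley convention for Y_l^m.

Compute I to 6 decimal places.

-0.139560

Rules hold: Σm=0, L=14 even, 2≤6≤8.
N = 7·11·13 = 1001
Δ = 2!·4!·8!/15! = 1/675675
Racah Σ t=0..2: t=0:+1/8640 t=1:−1/2304 t=2:+1/8640 = -7/34560
⇒ 3j(3 5 6; 0 0 0)² = 7/429, sgn -1
Racah Σ t=1..2: t=1:−1/967680 t=2:+1/60480 = 1/64512
⇒ 3j(3 5 6; -2 4 -2)² = 15/1001, sgn +1
4πI² = N·(3j₀)²·(3jₘ)² = 35/143
I = -1·√(0.244755/4π) = -0.13956004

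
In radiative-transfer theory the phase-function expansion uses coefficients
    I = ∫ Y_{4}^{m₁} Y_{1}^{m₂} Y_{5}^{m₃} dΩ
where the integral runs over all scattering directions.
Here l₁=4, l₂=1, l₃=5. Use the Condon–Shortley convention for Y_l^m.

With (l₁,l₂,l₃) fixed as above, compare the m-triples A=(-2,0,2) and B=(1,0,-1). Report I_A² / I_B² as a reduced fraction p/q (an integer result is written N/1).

7/8

l's match ⇒ only the (l;m) 3-j factors differ between A and B.
A: triangle coeff Δ(4,1,5) = 1/495; Σ_t [0,0]: t=0:+1/1440 = 1/1440; (3j)²=7/165 [(4 1 5; -2 0 2)], sign=-1
B: triangle coeff Δ(4,1,5) = 1/495; Σ_t [0,0]: t=0:+1/720 = 1/720; (3j)²=8/165 [(4 1 5; 1 0 -1)], sign=+1
I_A²/I_B² = (7/165)/(8/165) = 7/8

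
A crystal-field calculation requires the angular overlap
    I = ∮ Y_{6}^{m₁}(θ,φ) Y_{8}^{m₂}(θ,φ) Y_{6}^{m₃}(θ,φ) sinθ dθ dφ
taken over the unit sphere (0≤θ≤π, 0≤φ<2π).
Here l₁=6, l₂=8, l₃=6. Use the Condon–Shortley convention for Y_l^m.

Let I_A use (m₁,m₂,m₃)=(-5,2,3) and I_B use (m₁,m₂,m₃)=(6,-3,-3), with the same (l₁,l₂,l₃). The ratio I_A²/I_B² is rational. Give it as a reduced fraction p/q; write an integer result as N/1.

Same 6,8,6: normalisation and zero-m 3j drop out of the ratio.
A: Δ: 8! 4! 8! / 21! → 1/1309458150; sum: t=7:−1/87091200 t=8:+1/348364800 = -1/116121600; 3j²(6 8 6; -5 2 3) = Δ·Π!·Σ² = 54/4199  (sign +1)
B: Δ: 8! 4! 8! / 21! → 1/1309458150; sum: t=0:+1/696729600 = 1/696729600; 3j²(6 8 6; 6 -3 -3) = Δ·Π!·Σ² = 33/4199  (sign -1)
I_A²/I_B² = (54/4199)/(33/4199) = 18/11

18/11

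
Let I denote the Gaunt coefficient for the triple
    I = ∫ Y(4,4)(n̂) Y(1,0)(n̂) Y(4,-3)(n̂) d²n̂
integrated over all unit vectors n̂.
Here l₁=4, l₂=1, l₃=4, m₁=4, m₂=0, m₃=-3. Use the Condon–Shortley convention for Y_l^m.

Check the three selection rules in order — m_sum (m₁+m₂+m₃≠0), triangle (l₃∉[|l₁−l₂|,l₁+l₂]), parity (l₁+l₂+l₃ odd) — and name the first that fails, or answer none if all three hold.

Σmᵢ = 1  ✗
l₃∈[|l₁−l₂|,l₁+l₂]=[3,5], have l₃=4
Σlᵢ = 9 ⇒ odd

m_sum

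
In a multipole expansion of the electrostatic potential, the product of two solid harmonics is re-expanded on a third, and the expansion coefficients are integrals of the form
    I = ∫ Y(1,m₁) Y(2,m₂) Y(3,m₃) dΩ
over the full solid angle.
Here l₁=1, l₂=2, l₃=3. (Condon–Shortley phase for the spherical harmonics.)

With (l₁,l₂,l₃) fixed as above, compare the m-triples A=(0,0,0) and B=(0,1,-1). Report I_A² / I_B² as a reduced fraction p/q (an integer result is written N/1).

l's match ⇒ only the (l;m) 3-j factors differ between A and B.
A: triangle coeff Δ(1,2,3) = 1/105; Σ_t [0,0]: t=0:+1/4 = 1/4; (3j)²=3/35 [(1 2 3; 0 0 0)], sign=-1
B: triangle coeff Δ(1,2,3) = 1/105; Σ_t [0,0]: t=0:+1/6 = 1/6; (3j)²=8/105 [(1 2 3; 0 1 -1)], sign=+1
I_A²/I_B² = (3/35)/(8/105) = 9/8

9/8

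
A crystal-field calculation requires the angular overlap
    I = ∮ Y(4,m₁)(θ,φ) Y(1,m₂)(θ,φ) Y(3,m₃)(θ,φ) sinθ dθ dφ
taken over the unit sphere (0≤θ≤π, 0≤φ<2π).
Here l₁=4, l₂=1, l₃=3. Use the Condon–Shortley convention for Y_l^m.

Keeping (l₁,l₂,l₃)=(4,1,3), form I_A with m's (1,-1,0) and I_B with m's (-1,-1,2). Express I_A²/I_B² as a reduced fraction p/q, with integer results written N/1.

10/3

l's match ⇒ only the (l;m) 3-j factors differ between A and B.
A: triangle coeff Δ(4,1,3) = 1/252; Σ_t [0,0]: t=0:+1/72 = 1/72; (3j)²=5/126 [(4 1 3; 1 -1 0)], sign=-1
B: triangle coeff Δ(4,1,3) = 1/252; Σ_t [0,0]: t=0:+1/240 = 1/240; (3j)²=1/84 [(4 1 3; -1 -1 2)], sign=-1
I_A²/I_B² = (5/126)/(1/84) = 10/3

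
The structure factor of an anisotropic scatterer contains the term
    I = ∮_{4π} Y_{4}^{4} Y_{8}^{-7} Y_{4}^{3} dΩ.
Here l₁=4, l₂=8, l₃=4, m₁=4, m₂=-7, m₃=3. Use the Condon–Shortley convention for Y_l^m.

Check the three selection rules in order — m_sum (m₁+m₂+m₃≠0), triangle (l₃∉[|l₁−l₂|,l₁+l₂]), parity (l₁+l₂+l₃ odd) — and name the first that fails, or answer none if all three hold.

m₁+m₂+m₃ = 4 − 7 + 3 = 0  ✓
triangle: |4−8|=4 ≤ l₃=4 ≤ 4+8=12  ✓
parity: l₁+l₂+l₃ = 16 is even  ✓

none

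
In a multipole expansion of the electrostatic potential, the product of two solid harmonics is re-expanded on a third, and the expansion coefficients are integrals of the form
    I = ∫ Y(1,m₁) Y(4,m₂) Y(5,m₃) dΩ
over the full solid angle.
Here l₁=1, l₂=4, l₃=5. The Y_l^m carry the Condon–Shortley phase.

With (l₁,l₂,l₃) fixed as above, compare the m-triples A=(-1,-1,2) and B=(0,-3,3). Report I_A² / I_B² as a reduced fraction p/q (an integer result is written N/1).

l's match ⇒ only the (l;m) 3-j factors differ between A and B.
A: triangle coeff Δ(1,4,5) = 1/495; Σ_t [0,0]: t=0:+1/1440 = 1/1440; (3j)²=7/165 [(1 4 5; -1 -1 2)], sign=-1
B: triangle coeff Δ(1,4,5) = 1/495; Σ_t [0,0]: t=0:+1/5040 = 1/5040; (3j)²=16/495 [(1 4 5; 0 -3 3)], sign=+1
I_A²/I_B² = (7/165)/(16/495) = 21/16

21/16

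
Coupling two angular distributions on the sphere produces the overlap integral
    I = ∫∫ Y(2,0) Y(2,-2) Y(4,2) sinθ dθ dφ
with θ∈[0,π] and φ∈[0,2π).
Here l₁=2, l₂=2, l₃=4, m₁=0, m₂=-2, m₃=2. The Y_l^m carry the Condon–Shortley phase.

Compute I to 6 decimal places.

0.156078

Checks pass: Σm=0; 8 even; l₃=4∈[0,4].
(2·2+1)(2·2+1)(2·4+1) = 225
Δ: 0! 4! 4! / 9! → 1/630
sum: t=0:+1/16 = 1/16
3j²(2 2 4; 0 0 0) = Δ·Π!·Σ² = 2/35  (sign +1)
sum: t=0:+1/96 = 1/96
3j²(2 2 4; 0 -2 2) = Δ·Π!·Σ² = 1/42  (sign +1)
combine: 4πI² = 225·2/35·1/42 = 15/49
take √, sign +1: I = 0.15607835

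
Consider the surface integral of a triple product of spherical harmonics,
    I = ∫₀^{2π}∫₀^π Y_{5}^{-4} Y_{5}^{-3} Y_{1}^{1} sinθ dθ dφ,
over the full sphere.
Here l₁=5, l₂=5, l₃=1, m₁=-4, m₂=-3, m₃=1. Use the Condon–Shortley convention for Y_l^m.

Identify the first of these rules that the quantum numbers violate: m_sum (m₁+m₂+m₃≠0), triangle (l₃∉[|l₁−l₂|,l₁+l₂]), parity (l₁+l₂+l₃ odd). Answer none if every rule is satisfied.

m_sum

m₁+m₂+m₃ = -4 − 3 + 1 = -6  ✗
triangle: |5−5|=0 ≤ l₃=1 ≤ 5+5=10
parity: l₁+l₂+l₃ = 11 is odd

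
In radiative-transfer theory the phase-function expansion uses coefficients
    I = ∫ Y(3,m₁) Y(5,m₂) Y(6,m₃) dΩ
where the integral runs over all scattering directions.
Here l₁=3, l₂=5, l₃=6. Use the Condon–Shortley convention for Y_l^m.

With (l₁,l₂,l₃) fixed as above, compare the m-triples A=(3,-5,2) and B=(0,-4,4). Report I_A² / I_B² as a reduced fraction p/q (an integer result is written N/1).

1/15

Same 3,5,6: normalisation and zero-m 3j drop out of the ratio.
A: Δ: 2! 4! 8! / 15! → 1/675675; sum: t=0:+1/1935360 = 1/1935360; 3j²(3 5 6; 3 -5 2) = Δ·Π!·Σ² = 1/1001  (sign +1)
B: Δ: 2! 4! 8! / 15! → 1/675675; sum: t=0:+1/60480 t=1:−1/161280 = 1/96768; 3j²(3 5 6; 0 -4 4) = Δ·Π!·Σ² = 15/1001  (sign +1)
I_A²/I_B² = (1/1001)/(15/1001) = 1/15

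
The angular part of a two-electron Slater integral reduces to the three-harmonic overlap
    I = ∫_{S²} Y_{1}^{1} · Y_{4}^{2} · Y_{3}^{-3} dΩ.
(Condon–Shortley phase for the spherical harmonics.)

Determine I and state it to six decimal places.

Rules hold: Σm=0, L=8 even, 3≤3≤5.
N = 3·9·7 = 189
Δ = 2!·0!·6!/9! = 1/252
Racah Σ t=1..1: t=1:−1/36 = -1/36
⇒ 3j(1 4 3; 0 0 0)² = 4/63, sgn +1
Racah Σ t=0..0: t=0:+1/1440 = 1/1440
⇒ 3j(1 4 3; 1 2 -3)² = 1/252, sgn +1
4πI² = N·(3j₀)²·(3jₘ)² = 1/21
I = +1·√(0.047619/4π) = 0.06155813

0.061558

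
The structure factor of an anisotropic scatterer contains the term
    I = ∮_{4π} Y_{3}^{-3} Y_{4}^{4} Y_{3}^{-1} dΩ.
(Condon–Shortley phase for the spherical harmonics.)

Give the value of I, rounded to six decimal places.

-0.166198

m-sum 0 ✓  L=10 even ✓  1≤3≤7 ✓
Π(2lᵢ+1) = 7×9×7 = 441
triangle coeff Δ(3,4,3) = 1/34650
Σ_t [1,3]: t=1:−1/72 t=2:+1/16 t=3:−1/72 = 5/144
(3j)²=2/77 [(3 4 3; 0 0 0)], sign=-1
Σ_t [4,4]: t=4:+1/1152 = 1/1152
(3j)²=1/33 [(3 4 3; -3 4 -1)], sign=+1
⇒ 4πI² = 42/121
I = (-1)√(42/121/(4π)) = -0.16619847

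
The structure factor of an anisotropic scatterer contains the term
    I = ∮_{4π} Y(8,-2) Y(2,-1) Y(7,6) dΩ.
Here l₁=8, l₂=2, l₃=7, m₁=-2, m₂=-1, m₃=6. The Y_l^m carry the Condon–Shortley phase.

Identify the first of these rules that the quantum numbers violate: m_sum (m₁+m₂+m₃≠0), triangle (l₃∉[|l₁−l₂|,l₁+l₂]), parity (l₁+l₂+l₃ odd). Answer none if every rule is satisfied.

m₁+m₂+m₃ = -2 − 1 + 6 = 3  ✗
triangle: |8−2|=6 ≤ l₃=7 ≤ 8+2=10
parity: l₁+l₂+l₃ = 17 is odd

m_sum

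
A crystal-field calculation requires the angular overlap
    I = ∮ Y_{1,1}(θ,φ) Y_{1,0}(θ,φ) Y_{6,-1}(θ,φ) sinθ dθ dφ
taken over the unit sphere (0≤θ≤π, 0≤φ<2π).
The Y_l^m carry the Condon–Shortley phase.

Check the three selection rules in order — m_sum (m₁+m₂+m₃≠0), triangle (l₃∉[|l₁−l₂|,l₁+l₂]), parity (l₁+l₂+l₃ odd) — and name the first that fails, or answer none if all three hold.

m₁+m₂+m₃ = 1 + 0 − 1 = 0  ✓
triangle: |1−1|=0 ≤ l₃=6 ≤ 1+1=2  ✗
parity: l₁+l₂+l₃ = 8 is even

triangle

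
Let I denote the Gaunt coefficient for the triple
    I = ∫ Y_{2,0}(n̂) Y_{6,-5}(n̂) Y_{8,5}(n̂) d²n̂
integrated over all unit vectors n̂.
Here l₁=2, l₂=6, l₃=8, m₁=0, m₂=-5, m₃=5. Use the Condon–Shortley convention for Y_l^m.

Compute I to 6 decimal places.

Rules hold: Σm=0, L=16 even, 4≤8≤8.
N = 5·13·17 = 1105
Δ = 0!·4!·12!/17! = 1/30940
Racah Σ t=0..0: t=0:+1/2073600 = 1/2073600
⇒ 3j(2 6 8; 0 0 0)² = 28/1105, sgn +1
Racah Σ t=0..0: t=0:+1/159667200 = 1/159667200
⇒ 3j(2 6 8; 0 -5 5)² = 9/1190, sgn -1
4πI² = N·(3j₀)²·(3jₘ)² = 18/85
I = -1·√(0.211765/4π) = -0.12981410

-0.129814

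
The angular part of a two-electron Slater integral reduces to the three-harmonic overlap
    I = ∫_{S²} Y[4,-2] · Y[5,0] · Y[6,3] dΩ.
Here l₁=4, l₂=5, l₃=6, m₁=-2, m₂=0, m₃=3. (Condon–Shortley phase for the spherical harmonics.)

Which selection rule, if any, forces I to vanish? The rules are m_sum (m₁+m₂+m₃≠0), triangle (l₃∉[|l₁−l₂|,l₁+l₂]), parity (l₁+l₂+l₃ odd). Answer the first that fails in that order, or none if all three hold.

m₁+m₂+m₃ = -2 + 0 + 3 = 1  ✗
triangle: |4−5|=1 ≤ l₃=6 ≤ 4+5=9
parity: l₁+l₂+l₃ = 15 is odd

m_sum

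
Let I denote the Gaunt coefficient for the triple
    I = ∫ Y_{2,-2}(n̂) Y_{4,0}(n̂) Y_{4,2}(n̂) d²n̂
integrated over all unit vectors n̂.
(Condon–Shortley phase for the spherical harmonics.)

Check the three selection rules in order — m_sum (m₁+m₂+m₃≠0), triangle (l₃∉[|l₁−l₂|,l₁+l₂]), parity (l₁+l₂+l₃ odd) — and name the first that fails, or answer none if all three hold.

none

Σmᵢ = 0  ✓
l₃∈[|l₁−l₂|,l₁+l₂]=[2,6], have l₃=4  ✓
Σlᵢ = 10 ⇒ even  ✓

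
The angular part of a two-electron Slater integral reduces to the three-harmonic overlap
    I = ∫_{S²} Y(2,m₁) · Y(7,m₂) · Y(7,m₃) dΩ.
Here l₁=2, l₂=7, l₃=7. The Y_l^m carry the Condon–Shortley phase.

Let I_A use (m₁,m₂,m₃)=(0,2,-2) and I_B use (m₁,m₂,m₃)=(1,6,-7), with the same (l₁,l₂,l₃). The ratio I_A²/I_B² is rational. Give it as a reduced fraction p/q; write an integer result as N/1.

Same 2,7,7: normalisation and zero-m 3j drop out of the ratio.
A: Δ: 2! 2! 12! / 17! → 1/185640; sum: t=0:+1/8709120 t=1:−1/967680 t=2:+1/2419200 = -11/21772800; 3j²(2 7 7; 0 2 -2) = Δ·Π!·Σ² = 242/23205  (sign +1)
B: Δ: 2! 2! 12! / 17! → 1/185640; sum: t=1:−1/958003200 = -1/958003200; 3j²(2 7 7; 1 6 -7) = Δ·Π!·Σ² = 13/680  (sign -1)
I_A²/I_B² = (242/23205)/(13/680) = 1936/3549

1936/3549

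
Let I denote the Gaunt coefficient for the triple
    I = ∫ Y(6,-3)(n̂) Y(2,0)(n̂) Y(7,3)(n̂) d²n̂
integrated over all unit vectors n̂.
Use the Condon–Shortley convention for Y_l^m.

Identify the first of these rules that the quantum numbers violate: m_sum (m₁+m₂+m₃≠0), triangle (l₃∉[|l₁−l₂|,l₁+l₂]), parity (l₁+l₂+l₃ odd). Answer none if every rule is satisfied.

m₁+m₂+m₃ = -3 + 0 + 3 = 0  ✓
triangle: |6−2|=4 ≤ l₃=7 ≤ 6+2=8  ✓
parity: l₁+l₂+l₃ = 15 is odd  ✗

parity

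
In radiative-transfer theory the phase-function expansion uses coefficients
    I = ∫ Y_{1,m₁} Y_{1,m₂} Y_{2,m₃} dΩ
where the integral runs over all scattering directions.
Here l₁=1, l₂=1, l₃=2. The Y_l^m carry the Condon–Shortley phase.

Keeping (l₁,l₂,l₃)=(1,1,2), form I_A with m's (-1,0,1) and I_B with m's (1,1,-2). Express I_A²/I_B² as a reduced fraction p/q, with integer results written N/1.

1/2

l's match ⇒ only the (l;m) 3-j factors differ between A and B.
A: triangle coeff Δ(1,1,2) = 1/30; Σ_t [0,0]: t=0:+1/2 = 1/2; (3j)²=1/10 [(1 1 2; -1 0 1)], sign=-1
B: triangle coeff Δ(1,1,2) = 1/30; Σ_t [0,0]: t=0:+1/4 = 1/4; (3j)²=1/5 [(1 1 2; 1 1 -2)], sign=+1
I_A²/I_B² = (1/10)/(1/5) = 1/2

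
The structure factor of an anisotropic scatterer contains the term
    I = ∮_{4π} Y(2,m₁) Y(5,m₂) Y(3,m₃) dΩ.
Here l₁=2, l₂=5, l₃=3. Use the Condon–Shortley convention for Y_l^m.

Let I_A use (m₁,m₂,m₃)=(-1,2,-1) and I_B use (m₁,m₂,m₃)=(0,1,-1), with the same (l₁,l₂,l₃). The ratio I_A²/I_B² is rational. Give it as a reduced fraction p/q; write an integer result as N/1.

Same 2,5,3: normalisation and zero-m 3j drop out of the ratio.
A: Δ: 4! 0! 6! / 11! → 1/2310; sum: t=3:−1/288 = -1/288; 3j²(2 5 3; -1 2 -1) = Δ·Π!·Σ² = 1/22  (sign -1)
B: Δ: 4! 0! 6! / 11! → 1/2310; sum: t=2:+1/192 = 1/192; 3j²(2 5 3; 0 1 -1) = Δ·Π!·Σ² = 3/77  (sign +1)
I_A²/I_B² = (1/22)/(3/77) = 7/6

7/6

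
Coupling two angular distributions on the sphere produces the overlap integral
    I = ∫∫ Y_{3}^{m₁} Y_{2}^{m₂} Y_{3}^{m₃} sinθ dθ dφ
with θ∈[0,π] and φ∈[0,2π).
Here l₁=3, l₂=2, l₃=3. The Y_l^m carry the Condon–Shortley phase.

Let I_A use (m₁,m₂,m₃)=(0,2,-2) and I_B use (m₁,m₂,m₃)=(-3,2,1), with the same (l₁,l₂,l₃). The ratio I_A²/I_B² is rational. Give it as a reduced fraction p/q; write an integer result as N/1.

Same 3,2,3: normalisation and zero-m 3j drop out of the ratio.
A: Δ: 2! 4! 2! / 9! → 1/3780; sum: t=2:+1/24 = 1/24; 3j²(3 2 3; 0 2 -2) = Δ·Π!·Σ² = 1/21  (sign -1)
B: Δ: 2! 4! 2! / 9! → 1/3780; sum: t=2:+1/96 = 1/96; 3j²(3 2 3; -3 2 1) = Δ·Π!·Σ² = 1/42  (sign +1)
I_A²/I_B² = (1/21)/(1/42) = 2/1

2/1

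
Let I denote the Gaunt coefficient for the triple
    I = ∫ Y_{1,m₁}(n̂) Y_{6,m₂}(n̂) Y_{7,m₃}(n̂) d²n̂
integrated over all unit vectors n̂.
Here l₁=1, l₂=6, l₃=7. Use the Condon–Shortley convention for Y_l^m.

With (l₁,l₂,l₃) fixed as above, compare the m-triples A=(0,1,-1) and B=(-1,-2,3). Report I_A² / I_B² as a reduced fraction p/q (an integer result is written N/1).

16/15

l's match ⇒ only the (l;m) 3-j factors differ between A and B.
A: triangle coeff Δ(1,6,7) = 1/1365; Σ_t [0,0]: t=0:+1/604800 = 1/604800; (3j)²=16/455 [(1 6 7; 0 1 -1)], sign=+1
B: triangle coeff Δ(1,6,7) = 1/1365; Σ_t [0,0]: t=0:+1/1935360 = 1/1935360; (3j)²=3/91 [(1 6 7; -1 -2 3)], sign=+1
I_A²/I_B² = (16/455)/(3/91) = 16/15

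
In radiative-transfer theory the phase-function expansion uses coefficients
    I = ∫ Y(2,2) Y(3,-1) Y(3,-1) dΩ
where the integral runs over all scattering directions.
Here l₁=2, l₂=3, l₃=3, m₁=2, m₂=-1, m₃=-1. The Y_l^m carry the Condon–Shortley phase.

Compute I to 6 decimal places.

0.206013

Rules hold: Σm=0, L=8 even, 1≤3≤5.
N = 5·7·7 = 245
Δ = 2!·2!·4!/9! = 1/3780
Racah Σ t=0..2: t=0:+1/24 t=1:−1/4 t=2:+1/24 = -1/6
⇒ 3j(2 3 3; 0 0 0)² = 4/105, sgn +1
Racah Σ t=0..0: t=0:+1/16 = 1/16
⇒ 3j(2 3 3; 2 -1 -1)² = 2/35, sgn +1
4πI² = N·(3j₀)²·(3jₘ)² = 8/15
I = +1·√(0.533333/4π) = 0.20601291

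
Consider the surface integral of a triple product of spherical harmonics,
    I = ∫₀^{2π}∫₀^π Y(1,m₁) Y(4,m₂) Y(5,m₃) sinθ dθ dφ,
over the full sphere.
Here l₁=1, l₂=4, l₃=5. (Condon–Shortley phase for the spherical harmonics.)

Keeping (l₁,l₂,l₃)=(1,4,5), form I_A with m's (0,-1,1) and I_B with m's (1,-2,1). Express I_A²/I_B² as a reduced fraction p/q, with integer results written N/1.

l's match ⇒ only the (l;m) 3-j factors differ between A and B.
A: triangle coeff Δ(1,4,5) = 1/495; Σ_t [0,0]: t=0:+1/720 = 1/720; (3j)²=8/165 [(1 4 5; 0 -1 1)], sign=+1
B: triangle coeff Δ(1,4,5) = 1/495; Σ_t [0,0]: t=0:+1/2880 = 1/2880; (3j)²=2/165 [(1 4 5; 1 -2 1)], sign=+1
I_A²/I_B² = (8/165)/(2/165) = 4/1

4/1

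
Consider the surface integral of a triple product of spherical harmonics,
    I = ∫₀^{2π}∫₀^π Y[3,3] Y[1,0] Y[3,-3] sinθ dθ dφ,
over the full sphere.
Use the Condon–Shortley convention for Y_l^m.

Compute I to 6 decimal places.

0.000000

l₁+l₂+l₃=7 is odd: 3j(l;000)=0 ⇒ I=0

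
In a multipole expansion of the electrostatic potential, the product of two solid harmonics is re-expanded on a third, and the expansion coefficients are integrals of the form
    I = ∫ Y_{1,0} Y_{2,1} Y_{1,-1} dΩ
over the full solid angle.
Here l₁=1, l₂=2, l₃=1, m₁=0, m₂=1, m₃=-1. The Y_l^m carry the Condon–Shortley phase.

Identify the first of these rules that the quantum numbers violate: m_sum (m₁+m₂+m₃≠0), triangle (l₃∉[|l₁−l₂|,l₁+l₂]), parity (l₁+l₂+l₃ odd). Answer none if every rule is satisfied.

none

m₁+m₂+m₃ = 0 + 1 − 1 = 0  ✓
triangle: |1−2|=1 ≤ l₃=1 ≤ 1+2=3  ✓
parity: l₁+l₂+l₃ = 4 is even  ✓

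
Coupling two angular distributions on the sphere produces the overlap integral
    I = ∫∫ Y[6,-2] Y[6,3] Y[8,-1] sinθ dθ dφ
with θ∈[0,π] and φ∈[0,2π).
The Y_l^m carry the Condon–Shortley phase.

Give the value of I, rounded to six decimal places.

Checks pass: Σm=0; 20 even; l₃=8∈[0,12].
(2·6+1)(2·6+1)(2·8+1) = 2873
Δ: 4! 8! 8! / 21! → 1/1309458150
sum: t=0:+1/49766400 t=1:−1/3110400 t=2:+1/1327104 t=3:−1/3110400 t=4:+1/49766400 = 1/6635520
3j²(6 6 8; 0 0 0) = Δ·Π!·Σ² = 350/46189  (sign +1)
sum: t=1:−1/1219276800 t=2:+1/29030400 t=3:−1/6220800 t=4:+1/9953280 = -13/487710720
3j²(6 6 8; -2 3 -1) = Δ·Π!·Σ² = 52/24871  (sign +1)
combine: 4πI² = 2873·350/46189·52/24871 = 33800/742577
take √, sign +1: I = 0.06018422

0.060184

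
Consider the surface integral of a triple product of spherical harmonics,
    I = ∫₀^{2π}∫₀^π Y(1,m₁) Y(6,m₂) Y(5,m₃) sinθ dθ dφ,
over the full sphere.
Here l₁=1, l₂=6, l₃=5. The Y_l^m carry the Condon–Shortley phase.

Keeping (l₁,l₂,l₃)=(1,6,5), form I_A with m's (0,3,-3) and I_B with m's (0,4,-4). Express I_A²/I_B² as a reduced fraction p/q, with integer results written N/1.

27/20

Same 1,6,5: normalisation and zero-m 3j drop out of the ratio.
A: Δ: 2! 0! 10! / 13! → 1/858; sum: t=1:−1/80640 = -1/80640; 3j²(1 6 5; 0 3 -3) = Δ·Π!·Σ² = 9/286  (sign -1)
B: Δ: 2! 0! 10! / 13! → 1/858; sum: t=1:−1/362880 = -1/362880; 3j²(1 6 5; 0 4 -4) = Δ·Π!·Σ² = 10/429  (sign +1)
I_A²/I_B² = (9/286)/(10/429) = 27/20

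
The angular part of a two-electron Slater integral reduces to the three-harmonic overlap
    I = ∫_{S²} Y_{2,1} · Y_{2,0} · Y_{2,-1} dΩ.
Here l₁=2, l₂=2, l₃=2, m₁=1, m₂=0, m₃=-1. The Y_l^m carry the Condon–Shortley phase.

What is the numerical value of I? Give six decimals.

m-sum 0 ✓  L=6 even ✓  0≤2≤4 ✓
Π(2lᵢ+1) = 5×5×5 = 125
triangle coeff Δ(2,2,2) = 1/630
Σ_t [0,2]: t=0:+1/8 t=1:−1/1 t=2:+1/8 = -3/4
(3j)²=2/35 [(2 2 2; 0 0 0)], sign=-1
Σ_t [0,1]: t=0:+1/4 t=1:−1/2 = -1/4
(3j)²=1/70 [(2 2 2; 1 0 -1)], sign=+1
⇒ 4πI² = 5/49
I = (-1)√(5/49/(4π)) = -0.09011188

-0.090112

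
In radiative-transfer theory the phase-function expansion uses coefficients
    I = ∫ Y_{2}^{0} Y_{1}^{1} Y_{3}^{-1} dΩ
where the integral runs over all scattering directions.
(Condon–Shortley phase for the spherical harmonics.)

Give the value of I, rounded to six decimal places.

-0.202301

Rules hold: Σm=0, L=6 even, 1≤3≤3.
N = 5·3·7 = 105
Δ = 0!·4!·2!/7! = 1/105
Racah Σ t=0..0: t=0:+1/4 = 1/4
⇒ 3j(2 1 3; 0 0 0)² = 3/35, sgn -1
Racah Σ t=0..0: t=0:+1/8 = 1/8
⇒ 3j(2 1 3; 0 1 -1)² = 2/35, sgn +1
4πI² = N·(3j₀)²·(3jₘ)² = 18/35
I = -1·√(0.514286/4π) = -0.20230066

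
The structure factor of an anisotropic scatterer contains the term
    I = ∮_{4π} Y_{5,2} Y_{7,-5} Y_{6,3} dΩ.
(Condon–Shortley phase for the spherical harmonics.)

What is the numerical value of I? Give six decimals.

-0.124673

Rules hold: Σm=0, L=18 even, 2≤6≤12.
N = 11·15·13 = 2145
Δ = 6!·4!·8!/19! = 1/174594420
Racah Σ t=1..5: t=1:−1/4147200 t=2:+1/207360 t=3:−1/82944 t=4:+1/207360 t=5:−1/4147200 = -1/345600
⇒ 3j(5 7 6; 0 0 0)² = 420/46189, sgn -1
Racah Σ t=0..2: t=0:+1/6220800 t=1:−1/2419200 t=2:+1/11612160 = -29/174182400
⇒ 3j(5 7 6; 2 -5 3)² = 841/83980, sgn +1
4πI² = N·(3j₀)²·(3jₘ)² = 264915/1356277
I = -1·√(0.195325/4π) = -0.12467350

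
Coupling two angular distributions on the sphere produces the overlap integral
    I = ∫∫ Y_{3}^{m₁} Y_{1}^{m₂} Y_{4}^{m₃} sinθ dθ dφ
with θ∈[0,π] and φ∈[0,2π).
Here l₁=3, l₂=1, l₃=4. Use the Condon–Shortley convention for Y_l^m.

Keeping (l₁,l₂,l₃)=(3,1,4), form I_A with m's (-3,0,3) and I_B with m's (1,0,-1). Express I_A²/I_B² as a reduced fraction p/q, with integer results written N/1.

Same 3,1,4: normalisation and zero-m 3j drop out of the ratio.
A: Δ: 0! 6! 2! / 9! → 1/252; sum: t=0:+1/720 = 1/720; 3j²(3 1 4; -3 0 3) = Δ·Π!·Σ² = 1/36  (sign -1)
B: Δ: 0! 6! 2! / 9! → 1/252; sum: t=0:+1/48 = 1/48; 3j²(3 1 4; 1 0 -1) = Δ·Π!·Σ² = 5/84  (sign -1)
I_A²/I_B² = (1/36)/(5/84) = 7/15

7/15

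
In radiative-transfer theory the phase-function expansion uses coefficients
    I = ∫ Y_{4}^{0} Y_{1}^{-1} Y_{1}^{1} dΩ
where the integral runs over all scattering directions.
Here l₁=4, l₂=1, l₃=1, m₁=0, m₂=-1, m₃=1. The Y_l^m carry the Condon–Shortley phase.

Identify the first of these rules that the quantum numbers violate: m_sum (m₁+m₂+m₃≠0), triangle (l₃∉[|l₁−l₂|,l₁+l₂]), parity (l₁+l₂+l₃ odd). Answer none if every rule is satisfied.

azimuthal sum: 0 − 1 + 1 = 0  ✓
3 ≤ 1 ≤ 5 (triangle on l)  ✗
L = 4 + 1 + 1 = 6 (even)

triangle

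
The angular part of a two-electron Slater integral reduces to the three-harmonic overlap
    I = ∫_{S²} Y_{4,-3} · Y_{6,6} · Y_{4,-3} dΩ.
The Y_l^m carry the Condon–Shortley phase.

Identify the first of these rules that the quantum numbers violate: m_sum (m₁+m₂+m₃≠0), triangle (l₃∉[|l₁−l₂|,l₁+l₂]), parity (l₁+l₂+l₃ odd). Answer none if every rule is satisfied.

none

azimuthal sum: -3 + 6 − 3 = 0  ✓
2 ≤ 4 ≤ 10 (triangle on l)  ✓
L = 4 + 6 + 4 = 14 (even)  ✓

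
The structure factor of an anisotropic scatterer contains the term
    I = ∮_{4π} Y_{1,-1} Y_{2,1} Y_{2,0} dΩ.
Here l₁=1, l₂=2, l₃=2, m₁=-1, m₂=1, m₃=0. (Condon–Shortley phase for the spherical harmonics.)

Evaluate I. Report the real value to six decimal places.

Σlᵢ=5 odd — θ-integrand is odd under cosθ→−cosθ; I=0

0.000000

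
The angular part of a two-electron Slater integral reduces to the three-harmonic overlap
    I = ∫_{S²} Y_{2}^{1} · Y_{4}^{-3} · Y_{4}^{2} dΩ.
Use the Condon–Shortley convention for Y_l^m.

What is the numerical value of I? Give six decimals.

m-sum 0 ✓  L=10 even ✓  2≤4≤6 ✓
Π(2lᵢ+1) = 5×9×9 = 405
triangle coeff Δ(2,4,4) = 1/13860
Σ_t [0,2]: t=0:+1/192 t=1:−1/36 t=2:+1/192 = -5/288
(3j)²=20/693 [(2 4 4; 0 0 0)], sign=-1
Σ_t [0,1]: t=0:+1/240 t=1:−1/1440 = 1/288
(3j)²=5/132 [(2 4 4; 1 -3 2)], sign=+1
⇒ 4πI² = 375/847
I = (-1)√(375/847/(4π)) = -0.18770204

-0.187702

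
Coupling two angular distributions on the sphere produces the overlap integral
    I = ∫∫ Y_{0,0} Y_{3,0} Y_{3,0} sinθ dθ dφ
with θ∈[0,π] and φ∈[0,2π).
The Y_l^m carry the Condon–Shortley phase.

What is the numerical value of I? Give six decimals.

0.282095

m-sum 0 ✓  L=6 even ✓  3≤3≤3 ✓
Π(2lᵢ+1) = 1×7×7 = 49
triangle coeff Δ(0,3,3) = 1/7
Σ_t [0,0]: t=0:+1/36 = 1/36
(3j)²=1/7 [(0 3 3; 0 0 0)], sign=-1
(m-triple is (0,0,0) — same symbol as above.)
⇒ 4πI² = 1/1
I = (+1)√(1/1/(4π)) = 0.28209479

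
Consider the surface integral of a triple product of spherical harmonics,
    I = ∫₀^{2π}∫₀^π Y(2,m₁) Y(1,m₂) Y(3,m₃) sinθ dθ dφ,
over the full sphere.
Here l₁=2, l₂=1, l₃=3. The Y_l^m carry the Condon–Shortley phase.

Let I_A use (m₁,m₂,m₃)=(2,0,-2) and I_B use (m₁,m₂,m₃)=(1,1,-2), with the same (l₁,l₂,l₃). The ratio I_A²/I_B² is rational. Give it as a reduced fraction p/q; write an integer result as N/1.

Shared (l₁,l₂,l₃)=(2,1,3): N and (l;000)² cancel in I_A²/I_B².
A: Δ = 0!·4!·2!/7! = 1/105; Racah Σ t=0..0: t=0:+1/24 = 1/24; ⇒ 3j(2 1 3; 2 0 -2)² = 1/21, sgn -1
B: Δ = 0!·4!·2!/7! = 1/105; Racah Σ t=0..0: t=0:+1/12 = 1/12; ⇒ 3j(2 1 3; 1 1 -2)² = 2/21, sgn -1
I_A²/I_B² = (1/21)/(2/21) = 1/2

1/2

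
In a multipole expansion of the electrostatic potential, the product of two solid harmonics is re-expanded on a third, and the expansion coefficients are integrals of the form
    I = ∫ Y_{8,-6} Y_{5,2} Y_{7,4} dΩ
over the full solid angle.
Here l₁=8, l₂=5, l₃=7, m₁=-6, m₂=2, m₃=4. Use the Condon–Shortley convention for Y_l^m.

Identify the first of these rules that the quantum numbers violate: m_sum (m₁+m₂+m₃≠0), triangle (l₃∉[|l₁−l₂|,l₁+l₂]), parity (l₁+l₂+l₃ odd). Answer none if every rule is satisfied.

none

m₁+m₂+m₃ = -6 + 2 + 4 = 0  ✓
triangle: |8−5|=3 ≤ l₃=7 ≤ 8+5=13  ✓
parity: l₁+l₂+l₃ = 20 is even  ✓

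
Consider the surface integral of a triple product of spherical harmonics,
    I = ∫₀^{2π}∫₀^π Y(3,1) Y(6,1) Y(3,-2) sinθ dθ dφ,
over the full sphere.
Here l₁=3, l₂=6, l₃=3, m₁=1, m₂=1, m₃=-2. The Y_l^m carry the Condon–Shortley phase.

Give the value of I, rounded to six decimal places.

-0.121471

m-sum 0 ✓  L=12 even ✓  3≤3≤9 ✓
Π(2lᵢ+1) = 7×13×7 = 637
triangle coeff Δ(3,6,3) = 1/12012
Σ_t [3,3]: t=3:−1/1296 = -1/1296
(3j)²=100/3003 [(3 6 3; 0 0 0)], sign=+1
Σ_t [2,2]: t=2:+1/5760 = 1/5760
(3j)²=5/572 [(3 6 3; 1 1 -2)], sign=-1
⇒ 4πI² = 875/4719
I = (-1)√(875/4719/(4π)) = -0.12147142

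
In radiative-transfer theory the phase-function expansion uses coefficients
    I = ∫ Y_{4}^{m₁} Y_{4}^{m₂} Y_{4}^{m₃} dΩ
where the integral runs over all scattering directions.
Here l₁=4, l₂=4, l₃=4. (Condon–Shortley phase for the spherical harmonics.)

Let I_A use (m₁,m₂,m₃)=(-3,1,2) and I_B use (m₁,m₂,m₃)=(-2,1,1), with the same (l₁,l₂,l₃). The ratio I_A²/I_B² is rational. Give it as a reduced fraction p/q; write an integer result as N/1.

l's match ⇒ only the (l;m) 3-j factors differ between A and B.
A: triangle coeff Δ(4,4,4) = 1/450450; Σ_t [3,4]: t=3:−1/576 t=4:+1/864 = -1/1728; (3j)²=5/1287 [(4 4 4; -3 1 2)], sign=-1
B: triangle coeff Δ(4,4,4) = 1/450450; Σ_t [2,4]: t=2:+1/576 t=3:−1/144 t=4:+1/576 = -1/288; (3j)²=20/1001 [(4 4 4; -2 1 1)], sign=+1
I_A²/I_B² = (5/1287)/(20/1001) = 7/36

7/36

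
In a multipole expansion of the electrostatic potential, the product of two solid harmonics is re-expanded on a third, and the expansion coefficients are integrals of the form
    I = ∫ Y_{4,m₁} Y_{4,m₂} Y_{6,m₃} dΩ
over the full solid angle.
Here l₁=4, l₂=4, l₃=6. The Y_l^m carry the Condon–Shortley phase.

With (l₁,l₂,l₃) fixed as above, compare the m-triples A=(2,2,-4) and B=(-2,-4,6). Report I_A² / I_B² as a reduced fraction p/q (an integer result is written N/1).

21/22

Shared (l₁,l₂,l₃)=(4,4,6): N and (l;000)² cancel in I_A²/I_B².
A: Δ = 2!·6!·6!/15! = 1/1261260; Racah Σ t=0..2: t=0:+1/69120 t=1:−1/14400 t=2:+1/69120 = -7/172800; ⇒ 3j(4 4 6; 2 2 -4)² = 14/715, sgn -1
B: Δ = 2!·6!·6!/15! = 1/1261260; Racah Σ t=0..0: t=0:+1/1036800 = 1/1036800; ⇒ 3j(4 4 6; -2 -4 6)² = 4/195, sgn +1
I_A²/I_B² = (14/715)/(4/195) = 21/22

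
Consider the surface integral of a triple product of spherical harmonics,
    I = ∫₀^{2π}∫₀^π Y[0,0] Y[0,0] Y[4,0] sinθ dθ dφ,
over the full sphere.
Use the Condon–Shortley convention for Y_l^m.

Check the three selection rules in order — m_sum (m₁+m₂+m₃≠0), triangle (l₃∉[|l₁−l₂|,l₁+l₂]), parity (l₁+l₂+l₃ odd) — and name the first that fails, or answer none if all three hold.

triangle

Σmᵢ = 0  ✓
l₃∈[|l₁−l₂|,l₁+l₂]=[0,0], have l₃=4  ✗
Σlᵢ = 4 ⇒ even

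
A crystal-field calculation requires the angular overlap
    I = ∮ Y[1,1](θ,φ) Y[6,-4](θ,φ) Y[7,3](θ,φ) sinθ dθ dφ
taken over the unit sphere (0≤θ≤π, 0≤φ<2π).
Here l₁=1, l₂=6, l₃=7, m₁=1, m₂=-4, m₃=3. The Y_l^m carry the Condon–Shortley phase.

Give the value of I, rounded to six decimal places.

Rules hold: Σm=0, L=14 even, 5≤7≤7.
N = 3·13·15 = 585
Δ = 0!·2!·12!/15! = 1/1365
Racah Σ t=0..0: t=0:+1/518400 = 1/518400
⇒ 3j(1 6 7; 0 0 0)² = 7/195, sgn -1
Racah Σ t=0..0: t=0:+1/14515200 = 1/14515200
⇒ 3j(1 6 7; 1 -4 3)² = 2/455, sgn +1
4πI² = N·(3j₀)²·(3jₘ)² = 6/65
I = -1·√(0.0923077/4π) = -0.08570655

-0.085707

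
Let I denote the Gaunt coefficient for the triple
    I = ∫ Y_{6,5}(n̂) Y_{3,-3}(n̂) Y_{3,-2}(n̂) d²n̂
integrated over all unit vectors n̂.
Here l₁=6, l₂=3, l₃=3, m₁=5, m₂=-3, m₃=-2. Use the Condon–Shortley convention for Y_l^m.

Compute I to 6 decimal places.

Checks pass: Σm=0; 12 even; l₃=3∈[3,9].
(2·6+1)(2·3+1)(2·3+1) = 637
Δ: 6! 6! 0! / 13! → 1/12012
sum: t=3:−1/1296 = -1/1296
3j²(6 3 3; 0 0 0) = Δ·Π!·Σ² = 100/3003  (sign +1)
sum: t=0:+1/86400 = 1/86400
3j²(6 3 3; 5 -3 -2) = Δ·Π!·Σ² = 1/26  (sign -1)
combine: 4πI² = 637·100/3003·1/26 = 350/429
take √, sign -1: I = -0.25480060

-0.254801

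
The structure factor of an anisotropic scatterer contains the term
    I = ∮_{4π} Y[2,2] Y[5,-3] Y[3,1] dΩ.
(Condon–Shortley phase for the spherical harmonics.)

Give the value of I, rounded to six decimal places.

Rules hold: Σm=0, L=10 even, 3≤3≤7.
N = 5·11·7 = 385
Δ = 4!·0!·6!/11! = 1/2310
Racah Σ t=2..2: t=2:+1/144 = 1/144
⇒ 3j(2 5 3; 0 0 0)² = 10/231, sgn -1
Racah Σ t=0..0: t=0:+1/1152 = 1/1152
⇒ 3j(2 5 3; 2 -3 1)² = 1/33, sgn +1
4πI² = N·(3j₀)²·(3jₘ)² = 50/99
I = -1·√(0.505051/4π) = -0.20047604

-0.200476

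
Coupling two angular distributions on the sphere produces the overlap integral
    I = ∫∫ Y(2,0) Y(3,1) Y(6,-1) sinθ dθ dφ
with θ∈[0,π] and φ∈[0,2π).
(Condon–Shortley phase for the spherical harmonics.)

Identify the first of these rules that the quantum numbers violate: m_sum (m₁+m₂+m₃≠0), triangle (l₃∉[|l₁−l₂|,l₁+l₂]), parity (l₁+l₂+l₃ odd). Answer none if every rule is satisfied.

triangle

m₁+m₂+m₃ = 0 + 1 − 1 = 0  ✓
triangle: |2−3|=1 ≤ l₃=6 ≤ 2+3=5  ✗
parity: l₁+l₂+l₃ = 11 is odd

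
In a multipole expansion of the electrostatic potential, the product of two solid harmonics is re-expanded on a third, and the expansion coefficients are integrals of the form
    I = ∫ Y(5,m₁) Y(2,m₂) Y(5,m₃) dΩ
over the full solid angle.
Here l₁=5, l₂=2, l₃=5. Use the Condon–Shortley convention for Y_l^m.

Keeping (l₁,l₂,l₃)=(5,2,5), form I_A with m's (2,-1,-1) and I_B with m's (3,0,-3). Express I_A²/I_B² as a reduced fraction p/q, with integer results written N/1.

Shared (l₁,l₂,l₃)=(5,2,5): N and (l;000)² cancel in I_A²/I_B².
A: Δ = 2!·8!·2!/13! = 1/38610; Racah Σ t=0..1: t=0:+1/1440 t=1:−1/2880 = 1/2880; ⇒ 3j(5 2 5; 2 -1 -1)² = 7/715, sgn +1
B: Δ = 2!·8!·2!/13! = 1/38610; Racah Σ t=0..2: t=0:+1/5760 t=1:−1/5040 t=2:+1/161280 = -1/53760; ⇒ 3j(5 2 5; 3 0 -3)² = 1/4290, sgn -1
I_A²/I_B² = (7/715)/(1/4290) = 42/1

42/1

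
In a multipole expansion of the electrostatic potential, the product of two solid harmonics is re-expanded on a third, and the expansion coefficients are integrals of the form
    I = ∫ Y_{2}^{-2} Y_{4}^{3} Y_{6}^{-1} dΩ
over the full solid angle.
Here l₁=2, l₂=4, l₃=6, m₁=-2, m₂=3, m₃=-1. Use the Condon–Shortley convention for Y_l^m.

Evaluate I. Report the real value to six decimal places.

-0.035563

m-sum 0 ✓  L=12 even ✓  2≤6≤6 ✓
Π(2lᵢ+1) = 5×9×13 = 585
triangle coeff Δ(2,4,6) = 1/6435
Σ_t [0,0]: t=0:+1/2304 = 1/2304
(3j)²=5/143 [(2 4 6; 0 0 0)], sign=+1
Σ_t [0,0]: t=0:+1/120960 = 1/120960
(3j)²=1/1287 [(2 4 6; -2 3 -1)], sign=-1
⇒ 4πI² = 25/1573
I = (-1)√(25/1573/(4π)) = -0.03556319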